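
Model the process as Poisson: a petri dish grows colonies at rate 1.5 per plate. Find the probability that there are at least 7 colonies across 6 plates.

0.7932

Over the interval, μ = 1.5 × 6 = 9 (6 plates).
P(N ≥ 7) = 1 − P(N ≤ 6) = 1 − Σ_{j=0}^{6} e^(−μ) μ^j/j! ≈ 0.7932.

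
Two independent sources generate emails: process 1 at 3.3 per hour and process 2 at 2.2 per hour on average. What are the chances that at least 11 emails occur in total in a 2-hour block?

Independent Poisson processes superpose: combined rate λ = 3.3 + 2.2 = 5.5 per hour.
Over the interval, μ = 5.5 × 2 = 11 (a 2-hour block = 2 hours).
P(N ≥ 11) = 1 − P(N ≤ 10) ≈ 0.5401.

0.5401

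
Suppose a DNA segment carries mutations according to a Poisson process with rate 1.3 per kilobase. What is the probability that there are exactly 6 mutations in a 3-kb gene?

Over the interval, μ = 1.3 × 3 = 3.9 (a 3-kb gene = 3 kilobases).
P(N = 6) = e^(−μ) μ^6/6! = e^(−3.9) · 3.9^6/720 ≈ 0.0989.

0.0989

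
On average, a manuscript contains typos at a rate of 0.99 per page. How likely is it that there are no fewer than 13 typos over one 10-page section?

0.1991

Over the interval, μ = 0.99 × 10 = 9.9 (a 10-page section = 10 pages).
P(N ≥ 13) = 1 − P(N ≤ 12) = 1 − Σ_{j=0}^{12} e^(−μ) μ^j/j! ≈ 0.1991.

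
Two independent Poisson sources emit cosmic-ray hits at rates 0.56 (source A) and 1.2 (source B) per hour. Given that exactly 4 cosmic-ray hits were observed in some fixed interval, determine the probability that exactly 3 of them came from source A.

0.0879

Given the total, each event is independently from source A with probability p = λ_A/(λ_A+λ_B) = 0.56/1.76 ≈ 0.3182.
So K ~ Binomial(4, 0.56/1.76): P(K = 3) = C(4,3) · (0.56/1.76)^3 · (1.2/1.76)^1 ≈ 0.0879.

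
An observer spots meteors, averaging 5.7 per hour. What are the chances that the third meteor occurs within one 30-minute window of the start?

Over the interval, μ = 5.7 × 0.5 = 2.85 (a 30-minute window = 0.5 hours).
The third arrival falls in the interval iff at least 3 events occur there: P(S_3 ≤ t) = P(N ≥ 3) = 1 − P(N ≤ 2) ≈ 0.5424.

0.5424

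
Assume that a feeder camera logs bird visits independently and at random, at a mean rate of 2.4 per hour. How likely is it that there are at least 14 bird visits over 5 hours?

0.3185

Over the interval, μ = 2.4 × 5 = 12 (5 hours).
P(N ≥ 14) = 1 − P(N ≤ 13) = 1 − Σ_{j=0}^{13} e^(−μ) μ^j/j! ≈ 0.3185.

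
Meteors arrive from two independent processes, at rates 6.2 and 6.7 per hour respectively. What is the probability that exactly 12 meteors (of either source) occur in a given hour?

0.1107

Independent Poisson processes superpose: combined rate λ = 6.2 + 6.7 = 12.9 per hour.
So μ = 12.9.
P(N = 12) = e^(−12.9) · 12.9^12/12! ≈ 0.1107.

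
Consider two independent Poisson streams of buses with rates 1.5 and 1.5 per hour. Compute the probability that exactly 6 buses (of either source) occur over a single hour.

0.0504

Independent Poisson processes superpose: combined rate λ = 1.5 + 1.5 = 3 per hour.
So μ = 3.
P(N = 6) = e^(−3) · 3^6/6! ≈ 0.0504.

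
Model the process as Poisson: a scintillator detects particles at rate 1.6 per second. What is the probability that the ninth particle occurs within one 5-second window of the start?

Over the interval, μ = 1.6 × 5 = 8 (a 5-second window = 5 seconds).
The ninth arrival falls in the interval iff at least 9 events occur there: P(S_9 ≤ t) = P(N ≥ 9) = 1 − P(N ≤ 8) ≈ 0.4075.

0.4075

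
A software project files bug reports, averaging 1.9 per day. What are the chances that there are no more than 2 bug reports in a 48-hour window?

Over the interval, μ = 1.9 × 2 = 3.8 (a 48-hour window = 2 days).
P(N ≤ 2) = Σ_{j=0}^{2} e^(−μ) μ^j/j! ≈ 0.2689.

0.2689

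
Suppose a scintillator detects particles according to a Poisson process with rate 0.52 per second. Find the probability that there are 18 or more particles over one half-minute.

Over the interval, μ = 0.52 × 30 = 15.6 (a half-minute = 30 seconds).
P(N ≥ 18) = 1 − P(N ≤ 17) = 1 − Σ_{j=0}^{17} e^(−μ) μ^j/j! ≈ 0.3038.

0.3038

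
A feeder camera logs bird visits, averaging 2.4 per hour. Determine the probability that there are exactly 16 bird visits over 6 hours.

Over the interval, μ = 2.4 × 6 = 14.4 (6 hours).
P(N = 16) = e^(−μ) μ^16/16! = e^(−14.4) · 14.4^16/20922789888000 ≈ 0.0911.

0.0911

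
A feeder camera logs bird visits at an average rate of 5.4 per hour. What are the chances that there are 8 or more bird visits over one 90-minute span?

0.5609

Over the interval, μ = 5.4 × 1.5 = 8.1 (a 90-minute span = 1.5 hours).
P(N ≥ 8) = 1 − P(N ≤ 7) = 1 − Σ_{j=0}^{7} e^(−μ) μ^j/j! ≈ 0.5609.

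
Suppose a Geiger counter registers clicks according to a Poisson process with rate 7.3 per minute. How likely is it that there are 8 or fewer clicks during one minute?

0.6892

With mean μ = 7.3 per minute,
P(N ≤ 8) = Σ_{j=0}^{8} e^(−μ) μ^j/j! ≈ 0.6892.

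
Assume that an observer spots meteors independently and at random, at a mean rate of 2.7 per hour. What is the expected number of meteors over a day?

64.8

E[N] = λt = 2.7 × 24 = 64.8 (a day = 24 hours).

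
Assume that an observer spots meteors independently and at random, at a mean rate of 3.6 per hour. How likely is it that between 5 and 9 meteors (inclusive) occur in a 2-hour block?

0.6541

Over the interval, μ = 3.6 × 2 = 7.2 (a 2-hour block = 2 hours).
P(5 ≤ N ≤ 9) = Σ_{j=5}^{9} e^(−7.2) · 7.2^j/j! ≈ 0.6541.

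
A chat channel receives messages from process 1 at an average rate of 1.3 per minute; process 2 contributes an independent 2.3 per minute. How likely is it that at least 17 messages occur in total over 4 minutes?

Independent Poisson processes superpose: combined rate λ = 1.3 + 2.3 = 3.6 per minute.
Over the interval, μ = 3.6 × 4 = 14.4 (4 minutes).
P(N ≥ 17) = 1 − P(N ≤ 16) ≈ 0.2796.

0.2796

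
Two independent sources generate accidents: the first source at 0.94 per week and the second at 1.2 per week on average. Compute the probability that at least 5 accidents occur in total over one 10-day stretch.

Independent Poisson processes superpose: combined rate λ = 0.94 + 1.2 = 2.14 per week.
Over the interval, μ = 2.14 × 10/7 ≈ 3.05714 (a 10-day stretch = 10/7 weeks).
P(N ≥ 5) = 1 − P(N ≤ 4) ≈ 0.1944.

0.1944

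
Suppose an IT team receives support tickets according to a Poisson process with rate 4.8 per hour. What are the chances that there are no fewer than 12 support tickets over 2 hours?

0.2588

Over the interval, μ = 4.8 × 2 = 9.6 (2 hours).
P(N ≥ 12) = 1 − P(N ≤ 11) = 1 − Σ_{j=0}^{11} e^(−μ) μ^j/j! ≈ 0.2588.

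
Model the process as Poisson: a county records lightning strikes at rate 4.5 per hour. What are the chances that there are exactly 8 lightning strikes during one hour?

With mean μ = 4.5 per hour,
P(N = 8) = e^(−μ) μ^8/8! = e^(−4.5) · 4.5^8/40320 ≈ 0.0463.

0.0463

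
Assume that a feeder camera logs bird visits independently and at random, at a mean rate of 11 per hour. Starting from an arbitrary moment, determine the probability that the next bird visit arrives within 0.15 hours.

0.8080

Inter-arrival times are exponential with rate λ = 11 per hour.
P(T ≤ 0.15) = 1 − e^(−λt) = 1 − e^(−11 × 0.15) = 1 − e^(−1.65) ≈ 0.8080.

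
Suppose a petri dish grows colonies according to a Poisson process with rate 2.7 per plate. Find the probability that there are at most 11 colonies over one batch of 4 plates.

Over the interval, μ = 2.7 × 4 = 10.8 (a batch of 4 plates = 4 plates).
P(N ≤ 11) = Σ_{j=0}^{11} e^(−μ) μ^j/j! ≈ 0.6031.

0.6031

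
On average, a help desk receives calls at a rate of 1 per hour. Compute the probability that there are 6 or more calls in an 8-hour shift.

Over the interval, μ = 1 × 8 = 8 (an 8-hour shift = 8 hours).
P(N ≥ 6) = 1 − P(N ≤ 5) = 1 − Σ_{j=0}^{5} e^(−μ) μ^j/j! ≈ 0.8088.

0.8088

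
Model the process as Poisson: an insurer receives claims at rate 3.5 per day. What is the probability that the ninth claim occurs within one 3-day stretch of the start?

0.7206

Over the interval, μ = 3.5 × 3 = 10.5 (a 3-day stretch = 3 days).
The ninth arrival falls in the interval iff at least 9 events occur there: P(S_9 ≤ t) = P(N ≥ 9) = 1 − P(N ≤ 8) ≈ 0.7206.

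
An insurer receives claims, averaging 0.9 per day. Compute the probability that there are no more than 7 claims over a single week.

Over the interval, μ = 0.9 × 7 = 6.3 (a week = 7 days).
P(N ≤ 7) = Σ_{j=0}^{7} e^(−μ) μ^j/j! ≈ 0.7017.

0.7017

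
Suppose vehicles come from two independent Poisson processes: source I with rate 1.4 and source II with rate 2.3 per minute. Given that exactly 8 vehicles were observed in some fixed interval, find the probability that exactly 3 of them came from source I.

Given the total, each event is independently from source I with probability p = λ_I/(λ_I+λ_II) = 1.4/3.7 ≈ 0.3784.
So K ~ Binomial(8, 1.4/3.7): P(K = 3) = C(8,3) · (1.4/3.7)^3 · (2.3/3.7)^5 ≈ 0.2816.

0.2816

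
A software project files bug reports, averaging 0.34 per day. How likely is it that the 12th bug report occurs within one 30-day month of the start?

Over the interval, μ = 0.34 × 30 = 10.2 (a 30-day month = 30 days).
The 12th arrival falls in the interval iff at least 12 events occur there: P(S_12 ≤ t) = P(N ≥ 12) = 1 − P(N ≤ 11) ≈ 0.3262.

0.3262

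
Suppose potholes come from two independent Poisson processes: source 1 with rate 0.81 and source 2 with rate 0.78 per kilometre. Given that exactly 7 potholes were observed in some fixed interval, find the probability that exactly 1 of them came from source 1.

Given the total, each event is independently from source 1 with probability p = λ_1/(λ_1+λ_2) = 0.81/1.59 ≈ 0.5094.
So K ~ Binomial(7, 0.81/1.59): P(K = 1) = C(7,1) · (0.81/1.59)^1 · (0.78/1.59)^6 ≈ 0.0497.

0.0497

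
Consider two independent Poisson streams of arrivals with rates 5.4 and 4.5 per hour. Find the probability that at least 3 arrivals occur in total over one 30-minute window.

0.8711

Independent Poisson processes superpose: combined rate λ = 5.4 + 4.5 = 9.9 per hour.
Over the interval, μ = 9.9 × 0.5 = 4.95 (a 30-minute window = 0.5 hours).
P(N ≥ 3) = 1 − P(N ≤ 2) ≈ 0.8711.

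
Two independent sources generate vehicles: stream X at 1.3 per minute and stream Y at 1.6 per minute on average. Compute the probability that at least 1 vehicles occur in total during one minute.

Independent Poisson processes superpose: combined rate λ = 1.3 + 1.6 = 2.9 per minute.
So μ = 2.9.
P(N ≥ 1) = 1 − P(N ≤ 0) ≈ 0.9450.

0.9450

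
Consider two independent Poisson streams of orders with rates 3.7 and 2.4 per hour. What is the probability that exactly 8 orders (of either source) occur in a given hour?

Independent Poisson processes superpose: combined rate λ = 3.7 + 2.4 = 6.1 per hour.
So μ = 6.1.
P(N = 8) = e^(−6.1) · 6.1^8/8! ≈ 0.1066.

0.1066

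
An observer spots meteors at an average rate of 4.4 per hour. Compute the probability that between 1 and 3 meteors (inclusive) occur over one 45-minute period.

0.5435

Over the interval, μ = 4.4 × 0.75 = 3.3 (a 45-minute period = 0.75 hours).
P(1 ≤ N ≤ 3) = Σ_{j=1}^{3} e^(−3.3) · 3.3^j/j! ≈ 0.5435.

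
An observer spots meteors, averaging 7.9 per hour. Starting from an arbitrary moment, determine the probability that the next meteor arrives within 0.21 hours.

0.8097

Inter-arrival times are exponential with rate λ = 7.9 per hour.
P(T ≤ 0.21) = 1 − e^(−λt) = 1 − e^(−7.9 × 0.21) = 1 − e^(−1.659) ≈ 0.8097.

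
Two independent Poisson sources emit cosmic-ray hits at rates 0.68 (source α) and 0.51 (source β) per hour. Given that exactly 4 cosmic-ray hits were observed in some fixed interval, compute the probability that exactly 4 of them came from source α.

Given the total, each event is independently from source α with probability p = λ_α/(λ_α+λ_β) = 0.68/1.19 ≈ 0.5714.
So K ~ Binomial(4, 0.68/1.19): P(K = 4) = C(4,4) · (0.68/1.19)^4 · (0.51/1.19)^0 ≈ 0.1066.

0.1066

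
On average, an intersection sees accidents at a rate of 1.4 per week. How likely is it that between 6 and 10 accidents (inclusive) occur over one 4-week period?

Over the interval, μ = 1.4 × 4 = 5.6 (a 4-week period = 4 weeks).
P(6 ≤ N ≤ 10) = Σ_{j=6}^{10} e^(−5.6) · 5.6^j/j! ≈ 0.4599.

0.4599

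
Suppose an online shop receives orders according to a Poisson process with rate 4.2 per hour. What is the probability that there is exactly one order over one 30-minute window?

0.2572

Over the interval, μ = 4.2 × 0.5 = 2.1 (a 30-minute window = 0.5 hours).
P(N = 1) = e^(−μ) μ^1/1! = e^(−2.1) · 2.1^1/1 ≈ 0.2572.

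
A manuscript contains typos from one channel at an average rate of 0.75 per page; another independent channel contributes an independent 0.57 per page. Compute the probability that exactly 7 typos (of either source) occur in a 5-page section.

Independent Poisson processes superpose: combined rate λ = 0.75 + 0.57 = 1.32 per page.
Over the interval, μ = 1.32 × 5 = 6.6 (a 5-page section = 5 pages).
P(N = 7) = e^(−6.6) · 6.6^7/7! ≈ 0.1472.

0.1472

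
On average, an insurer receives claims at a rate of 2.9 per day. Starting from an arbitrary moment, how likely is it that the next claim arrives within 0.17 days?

0.3892

Inter-arrival times are exponential with rate λ = 2.9 per day.
P(T ≤ 0.17) = 1 − e^(−λt) = 1 − e^(−2.9 × 0.17) = 1 − e^(−0.493) ≈ 0.3892.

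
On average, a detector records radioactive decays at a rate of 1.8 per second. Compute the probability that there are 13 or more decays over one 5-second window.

Over the interval, μ = 1.8 × 5 = 9 (a 5-second window = 5 seconds).
P(N ≥ 13) = 1 − P(N ≤ 12) = 1 − Σ_{j=0}^{12} e^(−μ) μ^j/j! ≈ 0.1242.

0.1242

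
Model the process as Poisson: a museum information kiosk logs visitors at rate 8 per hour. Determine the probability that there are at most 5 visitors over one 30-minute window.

Over the interval, μ = 8 × 0.5 = 4 (a 30-minute window = 0.5 hours).
P(N ≤ 5) = Σ_{j=0}^{5} e^(−μ) μ^j/j! ≈ 0.7851.

0.7851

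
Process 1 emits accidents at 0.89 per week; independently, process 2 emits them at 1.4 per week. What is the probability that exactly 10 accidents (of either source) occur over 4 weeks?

Independent Poisson processes superpose: combined rate λ = 0.89 + 1.4 = 2.29 per week.
Over the interval, μ = 2.29 × 4 = 9.16 (4 weeks).
P(N = 10) = e^(−9.16) · 9.16^10/10! ≈ 0.1205.

0.1205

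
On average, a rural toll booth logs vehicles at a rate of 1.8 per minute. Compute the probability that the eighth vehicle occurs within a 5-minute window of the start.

Over the interval, μ = 1.8 × 5 = 9 (a 5-minute window = 5 minutes).
The eighth arrival falls in the interval iff at least 8 events occur there: P(S_8 ≤ t) = P(N ≥ 8) = 1 − P(N ≤ 7) ≈ 0.6761.

0.6761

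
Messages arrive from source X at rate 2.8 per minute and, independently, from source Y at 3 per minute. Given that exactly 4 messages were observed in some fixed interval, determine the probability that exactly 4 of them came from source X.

Given the total, each event is independently from source X with probability p = λ_X/(λ_X+λ_Y) = 2.8/5.8 ≈ 0.4828.
So K ~ Binomial(4, 2.8/5.8): P(K = 4) = C(4,4) · (2.8/5.8)^4 · (3/5.8)^0 ≈ 0.0543.

0.0543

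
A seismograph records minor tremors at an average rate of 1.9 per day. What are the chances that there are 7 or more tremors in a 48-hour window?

Over the interval, μ = 1.9 × 2 = 3.8 (a 48-hour window = 2 days).
P(N ≥ 7) = 1 − P(N ≤ 6) = 1 − Σ_{j=0}^{6} e^(−μ) μ^j/j! ≈ 0.0909.

0.0909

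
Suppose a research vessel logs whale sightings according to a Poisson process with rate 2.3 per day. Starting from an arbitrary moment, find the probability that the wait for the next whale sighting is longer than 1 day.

The wait for the next event is exponential with rate λ = 2.3 per day.
P(T > 1) = e^(−λt) = e^(−2.3 × 1) = e^(−2.3) ≈ 0.1003.

0.1003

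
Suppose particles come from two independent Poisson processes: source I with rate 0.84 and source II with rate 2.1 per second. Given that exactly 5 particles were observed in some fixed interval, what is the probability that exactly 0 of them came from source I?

Given the total, each event is independently from source I with probability p = λ_I/(λ_I+λ_II) = 0.84/2.94 ≈ 0.2857.
So K ~ Binomial(5, 0.84/2.94): P(K = 0) = C(5,0) · (0.84/2.94)^0 · (2.1/2.94)^5 ≈ 0.1859.

0.1859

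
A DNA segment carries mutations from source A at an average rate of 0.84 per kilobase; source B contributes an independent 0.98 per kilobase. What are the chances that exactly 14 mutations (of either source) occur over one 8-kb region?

0.1048

Independent Poisson processes superpose: combined rate λ = 0.84 + 0.98 = 1.82 per kilobase.
Over the interval, μ = 1.82 × 8 = 14.56 (an 8-kb region = 8 kilobases).
P(N = 14) = e^(−14.56) · 14.56^14/14! ≈ 0.1048.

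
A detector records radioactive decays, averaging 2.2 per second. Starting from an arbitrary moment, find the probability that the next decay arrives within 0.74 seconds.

0.8037

Inter-arrival times are exponential with rate λ = 2.2 per second.
P(T ≤ 0.74) = 1 − e^(−λt) = 1 − e^(−2.2 × 0.74) = 1 − e^(−1.628) ≈ 0.8037.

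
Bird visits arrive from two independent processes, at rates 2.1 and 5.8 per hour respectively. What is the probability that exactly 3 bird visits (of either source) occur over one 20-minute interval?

0.2186

Independent Poisson processes superpose: combined rate λ = 2.1 + 5.8 = 7.9 per hour.
Over the interval, μ = 7.9 × 1/3 ≈ 2.63333 (a 20-minute interval = 1/3 hours).
P(N = 3) = e^(−2.63333) · 2.63333^3/3! ≈ 0.2186.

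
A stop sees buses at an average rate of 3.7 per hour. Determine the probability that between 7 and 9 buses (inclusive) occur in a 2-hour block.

0.3958

Over the interval, μ = 3.7 × 2 = 7.4 (a 2-hour block = 2 hours).
P(7 ≤ N ≤ 9) = Σ_{j=7}^{9} e^(−7.4) · 7.4^j/j! ≈ 0.3958.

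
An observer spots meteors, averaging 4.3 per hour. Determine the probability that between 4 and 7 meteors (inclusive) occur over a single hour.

With mean μ = 4.3 per hour,
P(4 ≤ N ≤ 7) = Σ_{j=4}^{7} e^(−4.3) · 4.3^j/j! ≈ 0.5518.

0.5518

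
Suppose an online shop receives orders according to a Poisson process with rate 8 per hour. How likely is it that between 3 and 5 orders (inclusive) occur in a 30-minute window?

Over the interval, μ = 8 × 0.5 = 4 (a 30-minute window = 0.5 hours).
P(3 ≤ N ≤ 5) = Σ_{j=3}^{5} e^(−4) · 4^j/j! ≈ 0.5470.

0.5470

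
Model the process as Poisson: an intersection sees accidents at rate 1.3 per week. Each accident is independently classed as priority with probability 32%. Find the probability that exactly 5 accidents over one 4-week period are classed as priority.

Thinning: the accidents that are classed as priority themselves form a Poisson process with rate 0.32 × 1.3 = 0.416 per week.
Over the interval, μ = 0.416 × 4 = 1.664 (a 4-week period = 4 weeks).
P(N = 5) = e^(−1.664) · 1.664^5/5! ≈ 0.0201.

0.0201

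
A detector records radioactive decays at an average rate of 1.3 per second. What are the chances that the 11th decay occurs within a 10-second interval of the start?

Over the interval, μ = 1.3 × 10 = 13 (a 10-second interval = 10 seconds).
The 11th arrival falls in the interval iff at least 11 events occur there: P(S_11 ≤ t) = P(N ≥ 11) = 1 − P(N ≤ 10) ≈ 0.7483.

0.7483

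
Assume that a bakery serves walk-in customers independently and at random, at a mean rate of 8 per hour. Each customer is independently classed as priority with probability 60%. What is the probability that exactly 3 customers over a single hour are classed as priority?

0.1517

Thinning: the customers that are classed as priority themselves form a Poisson process with rate 0.6 × 8 = 4.8 per hour.
So μ = 4.8.
P(N = 3) = e^(−4.8) · 4.8^3/3! ≈ 0.1517.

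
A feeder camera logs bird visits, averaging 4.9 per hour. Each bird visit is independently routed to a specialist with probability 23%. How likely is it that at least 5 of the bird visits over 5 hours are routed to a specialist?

Thinning: the bird visits that are routed to a specialist themselves form a Poisson process with rate 0.23 × 4.9 = 1.127 per hour.
Over the interval, μ = 1.127 × 5 = 5.635 (5 hours).
P(N ≥ 5) = 1 − P(N ≤ 4) ≈ 0.6631.

0.6631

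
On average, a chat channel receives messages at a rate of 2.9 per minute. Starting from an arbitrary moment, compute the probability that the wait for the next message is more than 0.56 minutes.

0.1971

The wait for the next event is exponential with rate λ = 2.9 per minute.
P(T > 0.56) = e^(−λt) = e^(−2.9 × 0.56) = e^(−1.624) ≈ 0.1971.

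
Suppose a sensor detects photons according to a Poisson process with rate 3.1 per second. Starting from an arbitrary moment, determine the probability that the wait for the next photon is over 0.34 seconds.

0.3485

The wait for the next event is exponential with rate λ = 3.1 per second.
P(T > 0.34) = e^(−λt) = e^(−3.1 × 0.34) = e^(−1.054) ≈ 0.3485.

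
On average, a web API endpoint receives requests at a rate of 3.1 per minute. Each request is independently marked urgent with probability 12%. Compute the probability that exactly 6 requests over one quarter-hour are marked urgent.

0.1582

Thinning: the requests that are marked urgent themselves form a Poisson process with rate 0.12 × 3.1 = 0.372 per minute.
Over the interval, μ = 0.372 × 15 = 5.58 (a quarter-hour = 15 minutes).
P(N = 6) = e^(−5.58) · 5.58^6/6! ≈ 0.1582.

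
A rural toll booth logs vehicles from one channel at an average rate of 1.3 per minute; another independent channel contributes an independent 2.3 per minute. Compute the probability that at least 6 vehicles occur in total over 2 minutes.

0.7241

Independent Poisson processes superpose: combined rate λ = 1.3 + 2.3 = 3.6 per minute.
Over the interval, μ = 3.6 × 2 = 7.2 (2 minutes).
P(N ≥ 6) = 1 − P(N ≤ 5) ≈ 0.7241.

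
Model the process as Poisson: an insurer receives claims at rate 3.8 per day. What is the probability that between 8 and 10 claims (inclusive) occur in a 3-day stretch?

Over the interval, μ = 3.8 × 3 = 11.4 (a 3-day stretch = 3 days).
P(8 ≤ N ≤ 10) = Σ_{j=8}^{10} e^(−11.4) · 11.4^j/j! ≈ 0.2939.

0.2939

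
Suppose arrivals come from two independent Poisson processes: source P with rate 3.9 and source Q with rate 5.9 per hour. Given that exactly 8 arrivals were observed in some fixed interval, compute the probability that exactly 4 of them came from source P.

0.2307

Given the total, each event is independently from source P with probability p = λ_P/(λ_P+λ_Q) = 3.9/9.8 ≈ 0.3980.
So K ~ Binomial(8, 3.9/9.8): P(K = 4) = C(8,4) · (3.9/9.8)^4 · (5.9/9.8)^4 ≈ 0.2307.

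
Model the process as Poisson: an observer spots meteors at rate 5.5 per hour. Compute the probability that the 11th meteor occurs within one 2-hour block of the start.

Over the interval, μ = 5.5 × 2 = 11 (a 2-hour block = 2 hours).
The 11th arrival falls in the interval iff at least 11 events occur there: P(S_11 ≤ t) = P(N ≥ 11) = 1 − P(N ≤ 10) ≈ 0.5401.

0.5401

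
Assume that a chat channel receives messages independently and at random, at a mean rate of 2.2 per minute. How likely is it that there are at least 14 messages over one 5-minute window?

Over the interval, μ = 2.2 × 5 = 11 (a 5-minute window = 5 minutes).
P(N ≥ 14) = 1 − P(N ≤ 13) = 1 − Σ_{j=0}^{13} e^(−μ) μ^j/j! ≈ 0.2187.

0.2187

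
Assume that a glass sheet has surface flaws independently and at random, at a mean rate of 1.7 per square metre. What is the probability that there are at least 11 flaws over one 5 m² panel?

0.2366

Over the interval, μ = 1.7 × 5 = 8.5 (a 5 m² panel = 5 square metres).
P(N ≥ 11) = 1 − P(N ≤ 10) = 1 − Σ_{j=0}^{10} e^(−μ) μ^j/j! ≈ 0.2366.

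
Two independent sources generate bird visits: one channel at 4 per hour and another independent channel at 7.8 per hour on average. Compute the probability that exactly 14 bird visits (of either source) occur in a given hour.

Independent Poisson processes superpose: combined rate λ = 4 + 7.8 = 11.8 per hour.
So μ = 11.8.
P(N = 14) = e^(−11.8) · 11.8^14/14! ≈ 0.0874.

0.0874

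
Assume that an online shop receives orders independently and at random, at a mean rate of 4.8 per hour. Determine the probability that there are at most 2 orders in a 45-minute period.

Over the interval, μ = 4.8 × 0.75 = 3.6 (a 45-minute period = 0.75 hours).
P(N ≤ 2) = Σ_{j=0}^{2} e^(−μ) μ^j/j! ≈ 0.3027.

0.3027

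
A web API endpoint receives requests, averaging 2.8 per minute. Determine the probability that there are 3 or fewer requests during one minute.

With mean μ = 2.8 per minute,
P(N ≤ 3) = Σ_{j=0}^{3} e^(−μ) μ^j/j! ≈ 0.6919.

0.6919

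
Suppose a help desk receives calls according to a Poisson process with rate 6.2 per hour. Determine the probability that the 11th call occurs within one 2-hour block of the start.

Over the interval, μ = 6.2 × 2 = 12.4 (a 2-hour block = 2 hours).
The 11th arrival falls in the interval iff at least 11 events occur there: P(S_11 ≤ t) = P(N ≥ 11) = 1 − P(N ≤ 10) ≈ 0.6933.

0.6933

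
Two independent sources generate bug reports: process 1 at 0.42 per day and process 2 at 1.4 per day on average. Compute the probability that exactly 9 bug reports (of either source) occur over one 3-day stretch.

Independent Poisson processes superpose: combined rate λ = 0.42 + 1.4 = 1.82 per day.
Over the interval, μ = 1.82 × 3 = 5.46 (a 3-day stretch = 3 days).
P(N = 9) = e^(−5.46) · 5.46^9/9! ≈ 0.0506.

0.0506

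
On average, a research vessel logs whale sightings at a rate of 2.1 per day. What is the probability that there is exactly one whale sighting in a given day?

With mean μ = 2.1 per day,
P(N = 1) = e^(−μ) μ^1/1! = e^(−2.1) · 2.1^1/1 ≈ 0.2572.

0.2572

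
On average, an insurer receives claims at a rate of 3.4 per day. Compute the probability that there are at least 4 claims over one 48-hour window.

0.9072

Over the interval, μ = 3.4 × 2 = 6.8 (a 48-hour window = 2 days).
P(N ≥ 4) = 1 − P(N ≤ 3) = 1 − Σ_{j=0}^{3} e^(−μ) μ^j/j! ≈ 0.9072.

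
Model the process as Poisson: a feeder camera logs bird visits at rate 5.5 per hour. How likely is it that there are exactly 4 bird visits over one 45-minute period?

Over the interval, μ = 5.5 × 0.75 = 4.125 (a 45-minute period = 0.75 hours).
P(N = 4) = e^(−μ) μ^4/4! = e^(−4.125) · 4.125^4/24 ≈ 0.1950.

0.1950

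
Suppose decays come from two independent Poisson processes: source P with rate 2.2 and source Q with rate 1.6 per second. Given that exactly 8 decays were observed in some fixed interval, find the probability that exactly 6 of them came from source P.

Given the total, each event is independently from source P with probability p = λ_P/(λ_P+λ_Q) = 2.2/3.8 ≈ 0.5789.
So K ~ Binomial(8, 2.2/3.8): P(K = 6) = C(8,6) · (2.2/3.8)^6 · (1.6/3.8)^2 ≈ 0.1869.

0.1869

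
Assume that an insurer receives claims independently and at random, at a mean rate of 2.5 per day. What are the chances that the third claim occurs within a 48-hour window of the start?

0.8753

Over the interval, μ = 2.5 × 2 = 5 (a 48-hour window = 2 days).
The third arrival falls in the interval iff at least 3 events occur there: P(S_3 ≤ t) = P(N ≥ 3) = 1 − P(N ≤ 2) ≈ 0.8753.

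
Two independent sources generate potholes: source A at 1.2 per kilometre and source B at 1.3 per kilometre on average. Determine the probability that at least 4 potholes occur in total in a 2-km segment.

0.7350

Independent Poisson processes superpose: combined rate λ = 1.2 + 1.3 = 2.5 per kilometre.
Over the interval, μ = 2.5 × 2 = 5 (a 2-km segment = 2 kilometres).
P(N ≥ 4) = 1 − P(N ≤ 3) ≈ 0.7350.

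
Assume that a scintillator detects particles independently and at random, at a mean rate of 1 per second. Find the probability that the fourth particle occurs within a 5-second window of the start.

0.7350

Over the interval, μ = 1 × 5 = 5 (a 5-second window = 5 seconds).
The fourth arrival falls in the interval iff at least 4 events occur there: P(S_4 ≤ t) = P(N ≥ 4) = 1 − P(N ≤ 3) ≈ 0.7350.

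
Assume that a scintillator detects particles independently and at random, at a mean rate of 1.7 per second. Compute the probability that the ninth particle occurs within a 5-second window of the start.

Over the interval, μ = 1.7 × 5 = 8.5 (a 5-second window = 5 seconds).
The ninth arrival falls in the interval iff at least 9 events occur there: P(S_9 ≤ t) = P(N ≥ 9) = 1 − P(N ≤ 8) ≈ 0.4769.

0.4769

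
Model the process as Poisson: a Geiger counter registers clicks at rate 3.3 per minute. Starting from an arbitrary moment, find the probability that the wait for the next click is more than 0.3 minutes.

The wait for the next event is exponential with rate λ = 3.3 per minute.
P(T > 0.3) = e^(−λt) = e^(−3.3 × 0.3) = e^(−0.99) ≈ 0.3716.

0.3716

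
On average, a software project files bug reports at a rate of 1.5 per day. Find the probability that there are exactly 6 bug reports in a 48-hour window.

Over the interval, μ = 1.5 × 2 = 3 (a 48-hour window = 2 days).
P(N = 6) = e^(−μ) μ^6/6! = e^(−3) · 3^6/720 ≈ 0.0504.

0.0504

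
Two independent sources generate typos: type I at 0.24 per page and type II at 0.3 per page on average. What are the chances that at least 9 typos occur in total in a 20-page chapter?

Independent Poisson processes superpose: combined rate λ = 0.24 + 0.3 = 0.54 per page.
Over the interval, μ = 0.54 × 20 = 10.8 (a 20-page chapter = 20 pages).
P(N ≥ 9) = 1 − P(N ≤ 8) ≈ 0.7498.

0.7498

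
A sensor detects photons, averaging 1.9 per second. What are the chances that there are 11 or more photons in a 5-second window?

0.3547

Over the interval, μ = 1.9 × 5 = 9.5 (a 5-second window = 5 seconds).
P(N ≥ 11) = 1 − P(N ≤ 10) = 1 − Σ_{j=0}^{10} e^(−μ) μ^j/j! ≈ 0.3547.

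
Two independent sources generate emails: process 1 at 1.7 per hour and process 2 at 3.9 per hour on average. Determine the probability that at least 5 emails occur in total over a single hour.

Independent Poisson processes superpose: combined rate λ = 1.7 + 3.9 = 5.6 per hour.
So μ = 5.6.
P(N ≥ 5) = 1 − P(N ≤ 4) ≈ 0.6578.

0.6578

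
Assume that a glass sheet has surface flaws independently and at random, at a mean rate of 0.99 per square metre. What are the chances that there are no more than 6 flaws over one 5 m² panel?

Over the interval, μ = 0.99 × 5 = 4.95 (a 5 m² panel = 5 square metres).
P(N ≤ 6) = Σ_{j=0}^{6} e^(−μ) μ^j/j! ≈ 0.7695.

0.7695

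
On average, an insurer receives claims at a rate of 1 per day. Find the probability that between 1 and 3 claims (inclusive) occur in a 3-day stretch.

Over the interval, μ = 1 × 3 = 3 (a 3-day stretch = 3 days).
P(1 ≤ N ≤ 3) = Σ_{j=1}^{3} e^(−3) · 3^j/j! ≈ 0.5974.

0.5974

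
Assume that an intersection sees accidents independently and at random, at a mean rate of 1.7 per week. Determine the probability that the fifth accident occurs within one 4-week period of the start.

Over the interval, μ = 1.7 × 4 = 6.8 (a 4-week period = 4 weeks).
The fifth arrival falls in the interval iff at least 5 events occur there: P(S_5 ≤ t) = P(N ≥ 5) = 1 − P(N ≤ 4) ≈ 0.8080.

0.8080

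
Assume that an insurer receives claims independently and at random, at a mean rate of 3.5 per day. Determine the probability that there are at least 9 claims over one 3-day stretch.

Over the interval, μ = 3.5 × 3 = 10.5 (a 3-day stretch = 3 days).
P(N ≥ 9) = 1 − P(N ≤ 8) = 1 − Σ_{j=0}^{8} e^(−μ) μ^j/j! ≈ 0.7206.

0.7206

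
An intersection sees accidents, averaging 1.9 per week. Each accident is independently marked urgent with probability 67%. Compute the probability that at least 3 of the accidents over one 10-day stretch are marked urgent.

0.2744

Thinning: the accidents that are marked urgent themselves form a Poisson process with rate 0.67 × 1.9 = 1.273 per week.
Over the interval, μ = 1.273 × 10/7 ≈ 1.81857 (a 10-day stretch = 10/7 weeks).
P(N ≥ 3) = 1 − P(N ≤ 2) ≈ 0.2744.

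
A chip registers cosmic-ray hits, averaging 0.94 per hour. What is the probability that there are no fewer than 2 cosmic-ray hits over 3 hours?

Over the interval, μ = 0.94 × 3 = 2.82 (3 hours).
P(N ≥ 2) = 1 − P(N ≤ 1) = 1 − Σ_{j=0}^{1} e^(−μ) μ^j/j! ≈ 0.7723.

0.7723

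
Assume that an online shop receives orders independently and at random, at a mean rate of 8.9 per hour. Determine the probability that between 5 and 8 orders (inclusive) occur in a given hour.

0.4105

With mean μ = 8.9 per hour,
P(5 ≤ N ≤ 8) = Σ_{j=5}^{8} e^(−8.9) · 8.9^j/j! ≈ 0.4105.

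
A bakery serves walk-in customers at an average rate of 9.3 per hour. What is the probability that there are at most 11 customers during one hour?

With mean μ = 9.3 per hour,
P(N ≤ 11) = Σ_{j=0}^{11} e^(−μ) μ^j/j! ≈ 0.7730.

0.7730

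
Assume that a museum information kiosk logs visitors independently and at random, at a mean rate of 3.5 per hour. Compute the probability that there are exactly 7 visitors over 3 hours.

Over the interval, μ = 3.5 × 3 = 10.5 (3 hours).
P(N = 7) = e^(−μ) μ^7/7! = e^(−10.5) · 10.5^7/5040 ≈ 0.0769.

0.0769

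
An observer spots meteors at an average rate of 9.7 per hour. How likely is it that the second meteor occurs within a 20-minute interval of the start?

Over the interval, μ = 9.7 × 1/3 ≈ 3.23333 (a 20-minute interval = 1/3 hours).
The second arrival falls in the interval iff at least 2 events occur there: P(S_2 ≤ t) = P(N ≥ 2) = 1 − P(N ≤ 1) ≈ 0.8331.

0.8331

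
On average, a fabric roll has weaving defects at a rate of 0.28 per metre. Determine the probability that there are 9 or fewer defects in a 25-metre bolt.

Over the interval, μ = 0.28 × 25 = 7 (a 25-metre bolt = 25 metres).
P(N ≤ 9) = Σ_{j=0}^{9} e^(−μ) μ^j/j! ≈ 0.8305.

0.8305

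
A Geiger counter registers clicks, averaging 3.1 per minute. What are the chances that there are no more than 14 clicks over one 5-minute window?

0.4154

Over the interval, μ = 3.1 × 5 = 15.5 (a 5-minute window = 5 minutes).
P(N ≤ 14) = Σ_{j=0}^{14} e^(−μ) μ^j/j! ≈ 0.4154.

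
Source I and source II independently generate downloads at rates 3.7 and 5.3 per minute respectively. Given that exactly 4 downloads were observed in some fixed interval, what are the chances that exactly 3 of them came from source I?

Given the total, each event is independently from source I with probability p = λ_I/(λ_I+λ_II) = 3.7/9 ≈ 0.4111.
So K ~ Binomial(4, 3.7/9): P(K = 3) = C(4,3) · (3.7/9)^3 · (5.3/9)^1 ≈ 0.1637.

0.1637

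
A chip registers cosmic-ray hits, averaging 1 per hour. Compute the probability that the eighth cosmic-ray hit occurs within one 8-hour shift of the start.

0.5470

Over the interval, μ = 1 × 8 = 8 (an 8-hour shift = 8 hours).
The eighth arrival falls in the interval iff at least 8 events occur there: P(S_8 ≤ t) = P(N ≥ 8) = 1 − P(N ≤ 7) ≈ 0.5470.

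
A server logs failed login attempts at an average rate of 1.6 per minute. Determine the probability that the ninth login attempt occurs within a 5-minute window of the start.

Over the interval, μ = 1.6 × 5 = 8 (a 5-minute window = 5 minutes).
The ninth arrival falls in the interval iff at least 9 events occur there: P(S_9 ≤ t) = P(N ≥ 9) = 1 − P(N ≤ 8) ≈ 0.4075.

0.4075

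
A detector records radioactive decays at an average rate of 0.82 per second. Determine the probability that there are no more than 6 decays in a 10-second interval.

0.2896

Over the interval, μ = 0.82 × 10 = 8.2 (a 10-second interval = 10 seconds).
P(N ≤ 6) = Σ_{j=0}^{6} e^(−μ) μ^j/j! ≈ 0.2896.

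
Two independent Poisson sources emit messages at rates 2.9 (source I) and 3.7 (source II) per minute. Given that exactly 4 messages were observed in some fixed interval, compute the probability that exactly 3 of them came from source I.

0.1902

Given the total, each event is independently from source I with probability p = λ_I/(λ_I+λ_II) = 2.9/6.6 ≈ 0.4394.
So K ~ Binomial(4, 2.9/6.6): P(K = 3) = C(4,3) · (2.9/6.6)^3 · (3.7/6.6)^1 ≈ 0.1902.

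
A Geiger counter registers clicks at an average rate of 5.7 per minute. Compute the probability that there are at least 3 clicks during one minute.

With mean μ = 5.7 per minute,
P(N ≥ 3) = 1 − P(N ≤ 2) = 1 − Σ_{j=0}^{2} e^(−μ) μ^j/j! ≈ 0.9232.

0.9232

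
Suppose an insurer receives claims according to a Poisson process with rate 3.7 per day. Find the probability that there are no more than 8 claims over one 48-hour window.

0.6757

Over the interval, μ = 3.7 × 2 = 7.4 (a 48-hour window = 2 days).
P(N ≤ 8) = Σ_{j=0}^{8} e^(−μ) μ^j/j! ≈ 0.6757.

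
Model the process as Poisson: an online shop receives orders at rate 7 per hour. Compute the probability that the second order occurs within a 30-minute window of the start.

0.8641

Over the interval, μ = 7 × 0.5 = 3.5 (a 30-minute window = 0.5 hours).
The second arrival falls in the interval iff at least 2 events occur there: P(S_2 ≤ t) = P(N ≥ 2) = 1 − P(N ≤ 1) ≈ 0.8641.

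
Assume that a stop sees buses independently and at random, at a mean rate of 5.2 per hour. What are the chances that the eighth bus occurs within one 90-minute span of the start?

Over the interval, μ = 5.2 × 1.5 = 7.8 (a 90-minute span = 1.5 hours).
The eighth arrival falls in the interval iff at least 8 events occur there: P(S_8 ≤ t) = P(N ≥ 8) = 1 − P(N ≤ 7) ≈ 0.5188.

0.5188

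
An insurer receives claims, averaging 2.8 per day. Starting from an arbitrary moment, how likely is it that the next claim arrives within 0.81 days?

0.8965

Inter-arrival times are exponential with rate λ = 2.8 per day.
P(T ≤ 0.81) = 1 − e^(−λt) = 1 − e^(−2.8 × 0.81) = 1 − e^(−2.268) ≈ 0.8965.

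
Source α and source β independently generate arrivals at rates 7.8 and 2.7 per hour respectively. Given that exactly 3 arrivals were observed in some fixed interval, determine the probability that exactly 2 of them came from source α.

Given the total, each event is independently from source α with probability p = λ_α/(λ_α+λ_β) = 7.8/10.5 ≈ 0.7429.
So K ~ Binomial(3, 7.8/10.5): P(K = 2) = C(3,2) · (7.8/10.5)^2 · (2.7/10.5)^1 ≈ 0.4257.

0.4257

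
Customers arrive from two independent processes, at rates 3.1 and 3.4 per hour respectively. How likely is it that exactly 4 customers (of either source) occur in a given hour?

Independent Poisson processes superpose: combined rate λ = 3.1 + 3.4 = 6.5 per hour.
So μ = 6.5.
P(N = 4) = e^(−6.5) · 6.5^4/4! ≈ 0.1118.

0.1118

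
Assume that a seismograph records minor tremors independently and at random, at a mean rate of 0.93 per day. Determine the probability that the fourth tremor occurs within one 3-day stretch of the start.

0.3058

Over the interval, μ = 0.93 × 3 = 2.79 (a 3-day stretch = 3 days).
The fourth arrival falls in the interval iff at least 4 events occur there: P(S_4 ≤ t) = P(N ≥ 4) = 1 − P(N ≤ 3) ≈ 0.3058.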